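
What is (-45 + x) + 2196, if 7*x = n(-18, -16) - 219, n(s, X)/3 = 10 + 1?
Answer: 14871/7 ≈ 2124.4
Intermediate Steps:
n(s, X) = 33 (n(s, X) = 3*(10 + 1) = 3*11 = 33)
x = -186/7 (x = (33 - 219)/7 = (⅐)*(-186) = -186/7 ≈ -26.571)
(-45 + x) + 2196 = (-45 - 186/7) + 2196 = -501/7 + 2196 = 14871/7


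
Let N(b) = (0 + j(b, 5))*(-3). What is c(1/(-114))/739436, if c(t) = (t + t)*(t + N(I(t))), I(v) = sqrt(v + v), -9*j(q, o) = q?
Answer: 1/4804855128 - I*sqrt(57)/7207282692 ≈ 2.0812e-10 - 1.0475e-9*I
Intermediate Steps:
j(q, o) = -q/9
I(v) = sqrt(2)*sqrt(v) (I(v) = sqrt(2*v) = sqrt(2)*sqrt(v))
N(b) = b/3 (N(b) = (0 - b/9)*(-3) = -b/9*(-3) = b/3)
c(t) = 2*t*(t + sqrt(2)*sqrt(t)/3) (c(t) = (t + t)*(t + (sqrt(2)*sqrt(t))/3) = (2*t)*(t + sqrt(2)*sqrt(t)/3) = 2*t*(t + sqrt(2)*sqrt(t)/3))
c(1/(-114))/739436 = ((2/3)*(3/(-114) + sqrt(2)*sqrt(1/(-114)))/(-114))/739436 = ((2/3)*(-1/114)*(3*(-1/114) + sqrt(2)*sqrt(-1/114)))*(1/739436) = ((2/3)*(-1/114)*(-1/38 + sqrt(2)*(I*sqrt(114)/114)))*(1/739436) = ((2/3)*(-1/114)*(-1/38 + I*sqrt(57)/57))*(1/739436) = (1/6498 - I*sqrt(57)/9747)*(1/739436) = 1/4804855128 - I*sqrt(57)/7207282692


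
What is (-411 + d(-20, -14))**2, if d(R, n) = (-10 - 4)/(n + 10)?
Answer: 664225/4 ≈ 1.6606e+5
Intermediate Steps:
d(R, n) = -14/(10 + n)
(-411 + d(-20, -14))**2 = (-411 - 14/(10 - 14))**2 = (-411 - 14/(-4))**2 = (-411 - 14*(-1/4))**2 = (-411 + 7/2)**2 = (-815/2)**2 = 664225/4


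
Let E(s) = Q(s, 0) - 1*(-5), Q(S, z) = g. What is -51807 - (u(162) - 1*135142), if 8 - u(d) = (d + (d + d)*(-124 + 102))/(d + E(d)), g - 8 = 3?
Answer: 7412620/89 ≈ 83288.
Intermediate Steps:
g = 11 (g = 8 + 3 = 11)
Q(S, z) = 11
E(s) = 16 (E(s) = 11 - 1*(-5) = 11 + 5 = 16)
u(d) = 8 + 43*d/(16 + d) (u(d) = 8 - (d + (d + d)*(-124 + 102))/(d + 16) = 8 - (d + (2*d)*(-22))/(16 + d) = 8 - (d - 44*d)/(16 + d) = 8 - (-43*d)/(16 + d) = 8 - (-43)*d/(16 + d) = 8 + 43*d/(16 + d))
-51807 - (u(162) - 1*135142) = -51807 - ((128 + 51*162)/(16 + 162) - 1*135142) = -51807 - ((128 + 8262)/178 - 135142) = -51807 - ((1/178)*8390 - 135142) = -51807 - (4195/89 - 135142) = -51807 - 1*(-12023443/89) = -51807 + 12023443/89 = 7412620/89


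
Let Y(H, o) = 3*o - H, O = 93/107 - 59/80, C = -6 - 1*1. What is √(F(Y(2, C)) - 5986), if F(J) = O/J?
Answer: I*√27413511815/2140 ≈ 77.369*I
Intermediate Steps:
C = -7 (C = -6 - 1 = -7)
O = 1127/8560 (O = 93*(1/107) - 59*1/80 = 93/107 - 59/80 = 1127/8560 ≈ 0.13166)
Y(H, o) = -H + 3*o
F(J) = 1127/(8560*J)
√(F(Y(2, C)) - 5986) = √(1127/(8560*(-1*2 + 3*(-7))) - 5986) = √(1127/(8560*(-2 - 21)) - 5986) = √((1127/8560)/(-23) - 5986) = √((1127/8560)*(-1/23) - 5986) = √(-49/8560 - 5986) = √(-51240209/8560) = I*√27413511815/2140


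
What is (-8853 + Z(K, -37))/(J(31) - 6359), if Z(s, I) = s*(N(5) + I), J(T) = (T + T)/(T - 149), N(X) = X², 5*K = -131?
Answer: 132573/98740 ≈ 1.3426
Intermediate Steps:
K = -131/5 (K = (⅕)*(-131) = -131/5 ≈ -26.200)
J(T) = 2*T/(-149 + T) (J(T) = (2*T)/(-149 + T) = 2*T/(-149 + T))
Z(s, I) = s*(25 + I) (Z(s, I) = s*(5² + I) = s*(25 + I))
(-8853 + Z(K, -37))/(J(31) - 6359) = (-8853 - 131*(25 - 37)/5)/(2*31/(-149 + 31) - 6359) = (-8853 - 131/5*(-12))/(2*31/(-118) - 6359) = (-8853 + 1572/5)/(2*31*(-1/118) - 6359) = -42693/(5*(-31/59 - 6359)) = -42693/(5*(-375212/59)) = -42693/5*(-59/375212) = 132573/98740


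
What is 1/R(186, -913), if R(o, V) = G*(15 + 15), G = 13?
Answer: 1/390 ≈ 0.0025641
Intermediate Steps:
R(o, V) = 390 (R(o, V) = 13*(15 + 15) = 13*30 = 390)
1/R(186, -913) = 1/390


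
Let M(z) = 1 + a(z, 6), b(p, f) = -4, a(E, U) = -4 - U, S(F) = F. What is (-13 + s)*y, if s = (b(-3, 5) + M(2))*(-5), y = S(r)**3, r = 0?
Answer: 0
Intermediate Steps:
M(z) = -9 (M(z) = 1 + (-4 - 1*6) = 1 + (-4 - 6) = 1 - 10 = -9)
y = 0 (y = 0**3 = 0)
s = 65 (s = (-4 - 9)*(-5) = -13*(-5) = 65)
(-13 + s)*y = (-13 + 65)*0 = 52*0 = 0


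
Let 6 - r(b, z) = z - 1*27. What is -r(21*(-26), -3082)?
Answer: -3115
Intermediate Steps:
r(b, z) = 33 - z (r(b, z) = 6 - (z - 1*27) = 6 - (z - 27) = 6 - (-27 + z) = 6 + (27 - z) = 33 - z)
-r(21*(-26), -3082) = -(33 - 1*(-3082)) = -(33 + 3082) = -1*3115 = -3115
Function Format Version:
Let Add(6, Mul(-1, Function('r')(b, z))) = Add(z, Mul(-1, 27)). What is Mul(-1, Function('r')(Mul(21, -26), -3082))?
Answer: -3115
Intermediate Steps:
Function('r')(b, z) = Add(33, Mul(-1, z)) (Function('r')(b, z) = Add(6, Mul(-1, Add(z, Mul(-1, 27)))) = Add(6, Mul(-1, Add(z, -27))) = Add(6, Mul(-1, Add(-27, z))) = Add(6, Add(27, Mul(-1, z))) = Add(33, Mul(-1, z)))
Mul(-1, Function('r')(Mul(21, -26), -3082)) = Mul(-1, Add(33, Mul(-1, -3082))) = Mul(-1, Add(33, 3082)) = Mul(-1, 3115) = -3115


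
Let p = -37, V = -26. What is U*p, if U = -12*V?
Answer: -11544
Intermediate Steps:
U = 312 (U = -12*(-26) = 312)
U*p = 312*(-37) = -11544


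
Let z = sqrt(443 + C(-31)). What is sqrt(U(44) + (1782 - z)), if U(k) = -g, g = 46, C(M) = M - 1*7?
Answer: sqrt(1736 - 9*sqrt(5)) ≈ 41.423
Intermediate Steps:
C(M) = -7 + M (C(M) = M - 7 = -7 + M)
U(k) = -46 (U(k) = -1*46 = -46)
z = 9*sqrt(5) (z = sqrt(443 + (-7 - 31)) = sqrt(443 - 38) = sqrt(405) = 9*sqrt(5) ≈ 20.125)
sqrt(U(44) + (1782 - z)) = sqrt(-46 + (1782 - 9*sqrt(5))) = sqrt(1736 - 9*sqrt(5))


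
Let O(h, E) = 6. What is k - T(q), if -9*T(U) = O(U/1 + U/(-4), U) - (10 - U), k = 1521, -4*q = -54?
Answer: 27397/18 ≈ 1522.1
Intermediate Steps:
q = 27/2 (q = -¼*(-54) = 27/2 ≈ 13.500)
T(U) = 4/9 - U/9 (T(U) = -(6 - (10 - U))/9 = -(6 + (-10 + U))/9 = -(-4 + U)/9 = 4/9 - U/9)
k - T(q) = 1521 - (4/9 - ⅑*27/2) = 1521 - (4/9 - 3/2) = 1521 - 1*(-19/18) = 1521 + 19/18 = 27397/18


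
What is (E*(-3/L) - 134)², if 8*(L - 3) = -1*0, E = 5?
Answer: 19321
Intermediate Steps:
L = 3 (L = 3 + (-1*0)/8 = 3 + (⅛)*0 = 3 + 0 = 3)
(E*(-3/L) - 134)² = (5*(-3/3) - 134)² = (5*(-3*⅓) - 134)² = (5*(-1) - 134)² = (-5 - 134)² = (-139)² = 19321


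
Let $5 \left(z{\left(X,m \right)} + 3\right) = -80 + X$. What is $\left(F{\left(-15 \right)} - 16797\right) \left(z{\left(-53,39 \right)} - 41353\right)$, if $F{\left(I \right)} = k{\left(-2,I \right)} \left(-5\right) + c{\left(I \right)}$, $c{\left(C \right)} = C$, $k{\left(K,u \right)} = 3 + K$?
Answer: $\frac{3479655921}{5} \approx 6.9593 \cdot 10^{8}$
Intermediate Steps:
$z{\left(X,m \right)} = -19 + \frac{X}{5}$ ($z{\left(X,m \right)} = -3 + \frac{-80 + X}{5} = -3 + \left(-16 + \frac{X}{5}\right) = -19 + \frac{X}{5}$)
$F{\left(I \right)} = -5 + I$ ($F{\left(I \right)} = \left(3 - 2\right) \left(-5\right) + I = 1 \left(-5\right) + I = -5 + I$)
$\left(F{\left(-15 \right)} - 16797\right) \left(z{\left(-53,39 \right)} - 41353\right) = \left(\left(-5 - 15\right) - 16797\right) \left(\left(-19 + \frac{1}{5} \left(-53\right)\right) - 41353\right) = \left(-20 - 16797\right) \left(\left(-19 - \frac{53}{5}\right) - 41353\right) = - 16817 \left(- \frac{148}{5} - 41353\right) = \left(-16817\right) \left(- \frac{206913}{5}\right) = \frac{3479655921}{5}$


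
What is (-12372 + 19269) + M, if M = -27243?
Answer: -20346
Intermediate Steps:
(-12372 + 19269) + M = (-12372 + 19269) - 27243 = 6897 - 27243 = -20346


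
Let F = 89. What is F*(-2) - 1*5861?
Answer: -6039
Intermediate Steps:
F*(-2) - 1*5861 = 89*(-2) - 1*5861 = -178 - 5861 = -6039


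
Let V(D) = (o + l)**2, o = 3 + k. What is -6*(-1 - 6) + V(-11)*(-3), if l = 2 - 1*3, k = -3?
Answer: 39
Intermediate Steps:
o = 0 (o = 3 - 3 = 0)
l = -1 (l = 2 - 3 = -1)
V(D) = 1 (V(D) = (0 - 1)**2 = (-1)**2 = 1)
-6*(-1 - 6) + V(-11)*(-3) = -6*(-1 - 6) + 1*(-3) = -6*(-7) - 3 = 42 - 3 = 39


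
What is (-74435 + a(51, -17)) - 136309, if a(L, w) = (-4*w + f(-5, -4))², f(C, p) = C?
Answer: -206775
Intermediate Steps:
a(L, w) = (-5 - 4*w)² (a(L, w) = (-4*w - 5)² = (-5 - 4*w)²)
(-74435 + a(51, -17)) - 136309 = (-74435 + (5 + 4*(-17))²) - 136309 = (-74435 + (5 - 68)²) - 136309 = (-74435 + (-63)²) - 136309 = (-74435 + 3969) - 136309 = -70466 - 136309 = -206775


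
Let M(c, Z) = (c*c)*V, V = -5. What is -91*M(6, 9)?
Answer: 16380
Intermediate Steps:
M(c, Z) = -5*c**2 (M(c, Z) = (c*c)*(-5) = c**2*(-5) = -5*c**2)
-91*M(6, 9) = -(-455)*6**2 = -(-455)*36 = -91*(-180) = 16380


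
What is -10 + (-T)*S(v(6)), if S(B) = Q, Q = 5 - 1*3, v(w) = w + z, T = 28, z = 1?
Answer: -66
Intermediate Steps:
v(w) = 1 + w (v(w) = w + 1 = 1 + w)
Q = 2 (Q = 5 - 3 = 2)
S(B) = 2
-10 + (-T)*S(v(6)) = -10 - 1*28*2 = -10 - 28*2 = -10 - 56 = -66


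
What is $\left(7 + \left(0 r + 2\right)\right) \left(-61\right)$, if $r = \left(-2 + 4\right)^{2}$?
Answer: $-549$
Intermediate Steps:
$r = 4$ ($r = 2^{2} = 4$)
$\left(7 + \left(0 r + 2\right)\right) \left(-61\right) = \left(7 + \left(0 \cdot 4 + 2\right)\right) \left(-61\right) = \left(7 + \left(0 + 2\right)\right) \left(-61\right) = \left(7 + 2\right) \left(-61\right) = 9 \left(-61\right) = -549$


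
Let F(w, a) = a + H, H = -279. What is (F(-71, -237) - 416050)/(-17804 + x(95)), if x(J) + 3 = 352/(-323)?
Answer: 134550818/5752013 ≈ 23.392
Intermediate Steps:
x(J) = -1321/323 (x(J) = -3 + 352/(-323) = -3 + 352*(-1/323) = -3 - 352/323 = -1321/323)
F(w, a) = -279 + a (F(w, a) = a - 279 = -279 + a)
(F(-71, -237) - 416050)/(-17804 + x(95)) = ((-279 - 237) - 416050)/(-17804 - 1321/323) = (-516 - 416050)/(-5752013/323) = -416566*(-323/5752013) = 134550818/5752013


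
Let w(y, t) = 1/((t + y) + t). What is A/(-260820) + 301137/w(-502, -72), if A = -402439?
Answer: -50738488409201/260820 ≈ -1.9453e+8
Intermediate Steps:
w(y, t) = 1/(y + 2*t)
A/(-260820) + 301137/w(-502, -72) = -402439/(-260820) + 301137/(1/(-502 + 2*(-72))) = -402439*(-1/260820) + 301137/(1/(-502 - 144)) = 402439/260820 + 301137/(1/(-646)) = 402439/260820 + 301137/(-1/646) = 402439/260820 + 301137*(-646) = 402439/260820 - 194534502 = -50738488409201/260820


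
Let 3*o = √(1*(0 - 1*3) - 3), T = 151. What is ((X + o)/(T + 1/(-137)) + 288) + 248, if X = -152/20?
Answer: 27716637/51715 + 137*I*√6/62058 ≈ 535.95 + 0.0054075*I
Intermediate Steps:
X = -38/5 (X = -152*1/20 = -38/5 ≈ -7.6000)
o = I*√6/3 (o = √(1*(0 - 1*3) - 3)/3 = √(1*(0 - 3) - 3)/3 = √(1*(-3) - 3)/3 = √(-3 - 3)/3 = √(-6)/3 = (I*√6)/3 = I*√6/3 ≈ 0.8165*I)
((X + o)/(T + 1/(-137)) + 288) + 248 = ((-38/5 + I*√6/3)/(151 + 1/(-137)) + 288) + 248 = ((-38/5 + I*√6/3)/(151 - 1/137) + 288) + 248 = ((-38/5 + I*√6/3)/(20686/137) + 288) + 248 = ((-38/5 + I*√6/3)*(137/20686) + 288) + 248 = ((-2603/51715 + 137*I*√6/62058) + 288) + 248 = (14891317/51715 + 137*I*√6/62058) + 248 = 27716637/51715 + 137*I*√6/62058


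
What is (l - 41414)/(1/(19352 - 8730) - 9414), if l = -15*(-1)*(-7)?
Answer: 441014818/99995507 ≈ 4.4103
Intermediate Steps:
l = -105 (l = 15*(-7) = -105)
(l - 41414)/(1/(19352 - 8730) - 9414) = (-105 - 41414)/(1/(19352 - 8730) - 9414) = -41519/(1/10622 - 9414) = -41519/(-99995507/10622) = -41519*(-10622/99995507) = 441014818/99995507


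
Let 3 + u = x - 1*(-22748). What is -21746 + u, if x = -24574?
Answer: -23575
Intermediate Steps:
u = -1829 (u = -3 + (-24574 - 1*(-22748)) = -3 + (-24574 + 22748) = -3 - 1826 = -1829)
-21746 + u = -21746 - 1829 = -23575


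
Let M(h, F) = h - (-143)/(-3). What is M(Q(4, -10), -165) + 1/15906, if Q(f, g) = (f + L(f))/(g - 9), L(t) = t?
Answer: -14532763/302214 ≈ -48.088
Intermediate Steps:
Q(f, g) = 2*f/(-9 + g) (Q(f, g) = (f + f)/(g - 9) = (2*f)/(-9 + g) = 2*f/(-9 + g))
M(h, F) = -143/3 + h (M(h, F) = h - (-143)*(-1)/3 = h - 13*11/3 = h - 143/3 = -143/3 + h)
M(Q(4, -10), -165) + 1/15906 = (-143/3 + 2*4/(-9 - 10)) + 1/15906 = (-143/3 + 2*4/(-19)) + 1/15906 = (-143/3 + 2*4*(-1/19)) + 1/15906 = (-143/3 - 8/19) + 1/15906 = -2741/57 + 1/15906 = -14532763/302214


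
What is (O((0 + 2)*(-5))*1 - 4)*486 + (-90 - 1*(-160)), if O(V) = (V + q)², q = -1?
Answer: 56932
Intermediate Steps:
O(V) = (-1 + V)² (O(V) = (V - 1)² = (-1 + V)²)
(O((0 + 2)*(-5))*1 - 4)*486 + (-90 - 1*(-160)) = ((-1 + (0 + 2)*(-5))²*1 - 4)*486 + (-90 - 1*(-160)) = ((-1 + 2*(-5))²*1 - 4)*486 + (-90 + 160) = ((-1 - 10)²*1 - 4)*486 + 70 = ((-11)²*1 - 4)*486 + 70 = (121*1 - 4)*486 + 70 = (121 - 4)*486 + 70 = 117*486 + 70 = 56862 + 70 = 56932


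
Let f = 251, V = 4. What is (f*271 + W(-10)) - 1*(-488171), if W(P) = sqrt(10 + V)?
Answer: 556192 + sqrt(14) ≈ 5.5620e+5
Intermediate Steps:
W(P) = sqrt(14) (W(P) = sqrt(10 + 4) = sqrt(14))
(f*271 + W(-10)) - 1*(-488171) = (251*271 + sqrt(14)) - 1*(-488171) = (68021 + sqrt(14)) + 488171 = 556192 + sqrt(14)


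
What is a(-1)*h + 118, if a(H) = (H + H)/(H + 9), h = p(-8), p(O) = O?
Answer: 120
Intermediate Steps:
h = -8
a(H) = 2*H/(9 + H) (a(H) = (2*H)/(9 + H) = 2*H/(9 + H))
a(-1)*h + 118 = (2*(-1)/(9 - 1))*(-8) + 118 = (2*(-1)/8)*(-8) + 118 = (2*(-1)*(⅛))*(-8) + 118 = -¼*(-8) + 118 = 2 + 118 = 120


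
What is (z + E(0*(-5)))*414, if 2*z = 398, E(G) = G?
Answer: 82386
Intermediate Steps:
z = 199 (z = (1/2)*398 = 199)
(z + E(0*(-5)))*414 = (199 + 0*(-5))*414 = (199 + 0)*414 = 199*414 = 82386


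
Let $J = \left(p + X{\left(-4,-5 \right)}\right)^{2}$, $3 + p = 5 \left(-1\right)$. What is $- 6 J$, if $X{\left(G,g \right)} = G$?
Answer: $-864$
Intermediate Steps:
$p = -8$ ($p = -3 + 5 \left(-1\right) = -3 - 5 = -8$)
$J = 144$ ($J = \left(-8 - 4\right)^{2} = \left(-12\right)^{2} = 144$)
$- 6 J = \left(-6\right) 144 = -864$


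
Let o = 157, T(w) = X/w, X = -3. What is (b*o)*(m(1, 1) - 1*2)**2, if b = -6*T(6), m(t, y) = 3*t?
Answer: 471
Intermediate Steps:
T(w) = -3/w
b = 3 (b = -(-18)/6 = -6*(-1/2) = 3)
(b*o)*(m(1, 1) - 1*2)**2 = (3*157)*(3*1 - 1*2)**2 = 471*(3 - 2)**2 = 471*1**2 = 471*1 = 471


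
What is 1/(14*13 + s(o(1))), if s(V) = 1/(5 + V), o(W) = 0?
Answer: 5/911 ≈ 0.0054885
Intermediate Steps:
1/(14*13 + s(o(1))) = 1/(14*13 + 1/(5 + 0)) = 1/(182 + 1/5) = 1/(182 + ⅕) = 1/(911/5) = 5/911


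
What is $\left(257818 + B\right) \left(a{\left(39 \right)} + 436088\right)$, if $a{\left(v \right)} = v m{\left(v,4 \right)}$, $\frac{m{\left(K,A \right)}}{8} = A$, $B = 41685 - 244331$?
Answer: $24128701792$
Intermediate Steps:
$B = -202646$ ($B = 41685 - 244331 = -202646$)
$m{\left(K,A \right)} = 8 A$
$a{\left(v \right)} = 32 v$ ($a{\left(v \right)} = v 8 \cdot 4 = v 32 = 32 v$)
$\left(257818 + B\right) \left(a{\left(39 \right)} + 436088\right) = \left(257818 - 202646\right) \left(32 \cdot 39 + 436088\right) = 55172 \left(1248 + 436088\right) = 55172 \cdot 437336 = 24128701792$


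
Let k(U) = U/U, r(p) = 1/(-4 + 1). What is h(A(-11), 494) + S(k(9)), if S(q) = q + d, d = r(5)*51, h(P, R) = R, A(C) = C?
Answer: 478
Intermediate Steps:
r(p) = -⅓ (r(p) = 1/(-3) = -⅓)
k(U) = 1
d = -17 (d = -⅓*51 = -17)
S(q) = -17 + q (S(q) = q - 17 = -17 + q)
h(A(-11), 494) + S(k(9)) = 494 + (-17 + 1) = 494 - 16 = 478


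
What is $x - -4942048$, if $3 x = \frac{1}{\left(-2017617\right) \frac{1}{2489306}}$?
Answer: $\frac{29913477689542}{6052851} \approx 4.942 \cdot 10^{6}$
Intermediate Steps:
$x = - \frac{2489306}{6052851}$ ($x = \frac{1}{3 \left(- \frac{2017617}{2489306}\right)} = \frac{1}{3} \left(- \frac{2489306}{2017617}\right) = - \frac{2489306}{6052851} \approx -0.41126$)
$x - -4942048 = - \frac{2489306}{6052851} - -4942048 = - \frac{2489306}{6052851} + 4942048 = \frac{29913477689542}{6052851}$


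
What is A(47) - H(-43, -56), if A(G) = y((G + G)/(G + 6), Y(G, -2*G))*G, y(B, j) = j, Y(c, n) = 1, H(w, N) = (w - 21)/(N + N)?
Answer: 325/7 ≈ 46.429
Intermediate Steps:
H(w, N) = (-21 + w)/(2*N) (H(w, N) = (-21 + w)/((2*N)) = (-21 + w)*(1/(2*N)) = (-21 + w)/(2*N))
A(G) = G (A(G) = 1*G = G)
A(47) - H(-43, -56) = 47 - (-21 - 43)/(2*(-56)) = 47 - (-1)*(-64)/(2*56) = 47 - 1*4/7 = 47 - 4/7 = 325/7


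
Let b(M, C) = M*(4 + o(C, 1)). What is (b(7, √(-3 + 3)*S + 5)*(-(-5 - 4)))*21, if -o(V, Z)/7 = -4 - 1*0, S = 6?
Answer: 42336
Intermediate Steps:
o(V, Z) = 28 (o(V, Z) = -7*(-4 - 1*0) = -7*(-4 + 0) = -7*(-4) = 28)
b(M, C) = 32*M (b(M, C) = M*(4 + 28) = M*32 = 32*M)
(b(7, √(-3 + 3)*S + 5)*(-(-5 - 4)))*21 = ((32*7)*(-(-5 - 4)))*21 = (224*(-1*(-9)))*21 = (224*9)*21 = 2016*21 = 42336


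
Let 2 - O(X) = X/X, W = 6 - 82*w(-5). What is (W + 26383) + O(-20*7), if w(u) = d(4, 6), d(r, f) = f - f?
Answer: 26390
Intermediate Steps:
d(r, f) = 0
w(u) = 0
W = 6 (W = 6 - 82*0 = 6 + 0 = 6)
O(X) = 1 (O(X) = 2 - X/X = 2 - 1*1 = 2 - 1 = 1)
(W + 26383) + O(-20*7) = (6 + 26383) + 1 = 26389 + 1 = 26390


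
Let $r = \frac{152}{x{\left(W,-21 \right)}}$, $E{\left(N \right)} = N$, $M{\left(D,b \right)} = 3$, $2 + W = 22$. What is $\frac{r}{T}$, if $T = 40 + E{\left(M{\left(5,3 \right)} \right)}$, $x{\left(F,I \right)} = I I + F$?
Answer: $\frac{152}{19823} \approx 0.0076679$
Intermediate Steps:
$W = 20$ ($W = -2 + 22 = 20$)
$x{\left(F,I \right)} = F + I^{2}$ ($x{\left(F,I \right)} = I^{2} + F = F + I^{2}$)
$r = \frac{152}{461}$ ($r = \frac{152}{20 + \left(-21\right)^{2}} = \frac{152}{20 + 441} = \frac{152}{461} \approx 0.32972$)
$T = 43$ ($T = 40 + 3 = 43$)
$\frac{r}{T} = \frac{152}{461 \cdot 43} = \frac{152}{461} \cdot \frac{1}{43} = \frac{152}{19823}$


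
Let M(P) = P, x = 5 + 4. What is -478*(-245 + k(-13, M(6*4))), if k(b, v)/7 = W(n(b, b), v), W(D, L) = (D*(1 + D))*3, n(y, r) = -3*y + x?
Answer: -23492266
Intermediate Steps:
x = 9
n(y, r) = 9 - 3*y (n(y, r) = -3*y + 9 = 9 - 3*y)
W(D, L) = 3*D*(1 + D)
k(b, v) = 21*(9 - 3*b)*(10 - 3*b) (k(b, v) = 7*(3*(9 - 3*b)*(1 + (9 - 3*b))) = 7*(3*(9 - 3*b)*(10 - 3*b)) = 21*(9 - 3*b)*(10 - 3*b))
-478*(-245 + k(-13, M(6*4))) = -478*(-245 + 63*(-10 + 3*(-13))*(-3 - 13)) = -478*(-245 + 63*(-10 - 39)*(-16)) = -478*(-245 + 63*(-49)*(-16)) = -478*(-245 + 49392) = -478*49147 = -23492266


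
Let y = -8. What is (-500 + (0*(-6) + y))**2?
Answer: 258064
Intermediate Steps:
(-500 + (0*(-6) + y))**2 = (-500 + (0*(-6) - 8))**2 = (-500 + (0 - 8))**2 = (-500 - 8)**2 = (-508)**2 = 258064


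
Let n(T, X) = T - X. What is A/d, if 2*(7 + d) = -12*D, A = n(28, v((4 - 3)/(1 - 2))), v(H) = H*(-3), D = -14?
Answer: 25/77 ≈ 0.32468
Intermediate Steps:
v(H) = -3*H
A = 25 (A = 28 - (-3)*(4 - 3)/(1 - 2) = 28 - (-3)*1/(-1) = 28 - (-3)*1*(-1) = 28 - (-3)*(-1) = 28 - 1*3 = 28 - 3 = 25)
d = 77 (d = -7 + (-12*(-14))/2 = -7 + (½)*168 = -7 + 84 = 77)
A/d = 25/77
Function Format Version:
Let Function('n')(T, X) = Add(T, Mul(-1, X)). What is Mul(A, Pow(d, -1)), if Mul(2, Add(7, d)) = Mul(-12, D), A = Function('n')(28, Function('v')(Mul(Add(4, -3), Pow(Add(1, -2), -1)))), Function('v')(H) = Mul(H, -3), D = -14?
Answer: Rational(25, 77) ≈ 0.32468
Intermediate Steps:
Function('v')(H) = Mul(-3, H)
A = 25 (A = Add(28, Mul(-1, Mul(-3, Mul(Add(4, -3), Pow(Add(1, -2), -1))))) = Add(28, Mul(-1, Mul(-3, Mul(1, Pow(-1, -1))))) = Add(28, Mul(-1, Mul(-3, Mul(1, -1)))) = Add(28, Mul(-1, Mul(-3, -1))) = Add(28, Mul(-1, 3)) = Add(28, -3) = 25)
d = 77 (d = Add(-7, Mul(Rational(1, 2), Mul(-12, -14))) = Add(-7, Mul(Rational(1, 2), 168)) = Add(-7, 84) = 77)
Mul(A, Pow(d, -1)) = Mul(25, Pow(77, -1)) = Mul(25, Rational(1, 77)) = Rational(25, 77)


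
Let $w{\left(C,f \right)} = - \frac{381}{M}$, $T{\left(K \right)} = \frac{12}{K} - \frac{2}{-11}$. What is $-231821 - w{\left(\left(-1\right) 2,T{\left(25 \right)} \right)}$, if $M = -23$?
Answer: $- \frac{5332264}{23} \approx -2.3184 \cdot 10^{5}$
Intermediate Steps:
$T{\left(K \right)} = \frac{2}{11} + \frac{12}{K}$ ($T{\left(K \right)} = \frac{12}{K} - - \frac{2}{11} = \frac{12}{K} + \frac{2}{11} = \frac{2}{11} + \frac{12}{K}$)
$w{\left(C,f \right)} = \frac{381}{23}$ ($w{\left(C,f \right)} = - \frac{381}{-23} = \left(-381\right) \left(- \frac{1}{23}\right) = \frac{381}{23}$)
$-231821 - w{\left(\left(-1\right) 2,T{\left(25 \right)} \right)} = -231821 - \frac{381}{23} = - \frac{5332264}{23}$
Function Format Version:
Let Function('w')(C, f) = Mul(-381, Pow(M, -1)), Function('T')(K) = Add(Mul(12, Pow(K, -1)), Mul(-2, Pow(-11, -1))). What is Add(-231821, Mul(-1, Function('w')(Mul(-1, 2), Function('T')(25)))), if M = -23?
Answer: Rational(-5332264, 23) ≈ -2.3184e+5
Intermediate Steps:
Function('T')(K) = Add(Rational(2, 11), Mul(12, Pow(K, -1))) (Function('T')(K) = Add(Mul(12, Pow(K, -1)), Mul(-2, Rational(-1, 11))) = Add(Mul(12, Pow(K, -1)), Rational(2, 11)) = Add(Rational(2, 11), Mul(12, Pow(K, -1))))
Function('w')(C, f) = Rational(381, 23) (Function('w')(C, f) = Mul(-381, Pow(-23, -1)) = Mul(-381, Rational(-1, 23)) = Rational(381, 23))
Add(-231821, Mul(-1, Function('w')(Mul(-1, 2), Function('T')(25)))) = Add(-231821, Mul(-1, Rational(381, 23))) = Add(-231821, Rational(-381, 23)) = Rational(-5332264, 23)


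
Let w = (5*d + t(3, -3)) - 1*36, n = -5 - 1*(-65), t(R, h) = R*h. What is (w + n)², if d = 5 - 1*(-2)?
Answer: 2500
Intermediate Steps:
d = 7 (d = 5 + 2 = 7)
n = 60 (n = -5 + 65 = 60)
w = -10 (w = (5*7 + 3*(-3)) - 1*36 = (35 - 9) - 36 = 26 - 36 = -10)
(w + n)² = (-10 + 60)² = 50² = 2500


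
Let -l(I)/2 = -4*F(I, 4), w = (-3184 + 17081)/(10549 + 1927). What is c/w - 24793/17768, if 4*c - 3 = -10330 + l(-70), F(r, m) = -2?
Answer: -573536976777/246921896 ≈ -2322.7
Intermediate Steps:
w = 13897/12476 ≈ 1.1139
l(I) = -16 (l(I) = -(-8)*(-2) = -2*8 = -16)
c = -10343/4 (c = ¾ + (-10330 - 16)/4 = ¾ + (¼)*(-10346) = ¾ - 5173/2 = -10343/4 ≈ -2585.8)
c/w - 24793/17768 = -10343/(4*13897/12476) - 24793/17768 = -10343/4*12476/13897 - 24793*1/17768 = -32259817/13897 - 24793/17768 = -573536976777/246921896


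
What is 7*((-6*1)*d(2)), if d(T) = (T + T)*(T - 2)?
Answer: 0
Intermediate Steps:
d(T) = 2*T*(-2 + T) (d(T) = (2*T)*(-2 + T) = 2*T*(-2 + T))
7*((-6*1)*d(2)) = 7*((-6*1)*(2*2*(-2 + 2))) = 7*(-12*2*0) = 7*(-6*0) = 7*0 = 0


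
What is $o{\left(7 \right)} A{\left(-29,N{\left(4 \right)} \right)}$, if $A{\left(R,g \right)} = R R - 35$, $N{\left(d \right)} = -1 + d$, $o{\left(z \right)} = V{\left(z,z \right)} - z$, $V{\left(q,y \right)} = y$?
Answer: $0$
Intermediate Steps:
$o{\left(z \right)} = 0$ ($o{\left(z \right)} = z - z = 0$)
$A{\left(R,g \right)} = -35 + R^{2}$ ($A{\left(R,g \right)} = R^{2} - 35 = -35 + R^{2}$)
$o{\left(7 \right)} A{\left(-29,N{\left(4 \right)} \right)} = 0 \left(-35 + \left(-29\right)^{2}\right) = 0 \left(-35 + 841\right) = 0 \cdot 806 = 0$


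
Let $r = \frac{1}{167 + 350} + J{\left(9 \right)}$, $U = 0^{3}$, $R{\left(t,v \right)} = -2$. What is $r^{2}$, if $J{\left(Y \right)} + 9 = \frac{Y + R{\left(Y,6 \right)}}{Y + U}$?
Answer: $\frac{1462986001}{21650409} \approx 67.573$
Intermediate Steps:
$U = 0$
$J{\left(Y \right)} = -9 + \frac{-2 + Y}{Y}$ ($J{\left(Y \right)} = -9 + \frac{Y - 2}{Y + 0} = -9 + \frac{-2 + Y}{Y}$)
$r = - \frac{38249}{4653}$ ($r = \frac{1}{167 + 350} - \left(8 + \frac{2}{9}\right) = \frac{1}{517} - \frac{74}{9} = - \frac{38249}{4653} \approx -8.2203$)
$r^{2} = \left(- \frac{38249}{4653}\right)^{2} = \frac{1462986001}{21650409}$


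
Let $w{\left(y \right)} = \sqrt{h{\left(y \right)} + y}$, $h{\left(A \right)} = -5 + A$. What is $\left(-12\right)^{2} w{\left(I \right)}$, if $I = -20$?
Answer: $432 i \sqrt{5} \approx 965.98 i$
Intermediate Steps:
$w{\left(y \right)} = \sqrt{-5 + 2 y}$ ($w{\left(y \right)} = \sqrt{\left(-5 + y\right) + y} = \sqrt{-5 + 2 y}$)
$\left(-12\right)^{2} w{\left(I \right)} = \left(-12\right)^{2} \sqrt{-5 + 2 \left(-20\right)} = 144 \sqrt{-5 - 40} = 144 \sqrt{-45} = 144 \cdot 3 i \sqrt{5} = 432 i \sqrt{5}$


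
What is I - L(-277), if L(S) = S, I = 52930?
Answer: 53207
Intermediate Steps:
I - L(-277) = 52930 - 1*(-277) = 52930 + 277 = 53207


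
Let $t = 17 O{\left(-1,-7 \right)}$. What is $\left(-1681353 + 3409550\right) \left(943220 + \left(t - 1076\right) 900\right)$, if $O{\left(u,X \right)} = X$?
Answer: $-228605899160$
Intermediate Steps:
$t = -119$ ($t = 17 \left(-7\right) = -119$)
$\left(-1681353 + 3409550\right) \left(943220 + \left(t - 1076\right) 900\right) = \left(-1681353 + 3409550\right) \left(943220 + \left(-119 - 1076\right) 900\right) = 1728197 \left(943220 - 1075500\right) = 1728197 \left(-132280\right) = -228605899160$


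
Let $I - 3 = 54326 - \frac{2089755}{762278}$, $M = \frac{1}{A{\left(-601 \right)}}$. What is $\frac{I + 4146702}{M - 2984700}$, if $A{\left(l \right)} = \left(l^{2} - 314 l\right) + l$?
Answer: $- \frac{879548233650654991}{624891681611335061} \approx -1.4075$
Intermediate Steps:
$A{\left(l \right)} = l^{2} - 313 l$
$M = \frac{1}{549314}$ ($M = \frac{1}{\left(-601\right) \left(-313 - 601\right)} = \frac{1}{\left(-601\right) \left(-914\right)} = \frac{1}{549314} \approx 1.8205 \cdot 10^{-6}$)
$I = \frac{41411711707}{762278}$ ($I = 3 + \left(54326 - \frac{2089755}{762278}\right) = 3 + \frac{41409424873}{762278} = \frac{41411711707}{762278} \approx 54326.0$)
$\frac{I + 4146702}{M - 2984700} = \frac{\frac{41411711707}{762278} + 4146702}{\frac{1}{549314} - 2984700} = \frac{3202351418863}{762278 \left(\frac{1}{549314} - 2984700\right)} = \frac{3202351418863}{762278 \left(- \frac{1639537495799}{549314}\right)} = \frac{3202351418863}{762278} \left(- \frac{549314}{1639537495799}\right) = - \frac{879548233650654991}{624891681611335061}$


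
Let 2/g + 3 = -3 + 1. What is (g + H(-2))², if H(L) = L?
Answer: 144/25 ≈ 5.7600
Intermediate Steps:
g = -⅖ (g = 2/(-3 + (-3 + 1)) = 2/(-3 - 2) = 2/(-5) = 2*(-⅕) = -⅖ ≈ -0.40000)
(g + H(-2))² = (-⅖ - 2)² = (-12/5)² = 144/25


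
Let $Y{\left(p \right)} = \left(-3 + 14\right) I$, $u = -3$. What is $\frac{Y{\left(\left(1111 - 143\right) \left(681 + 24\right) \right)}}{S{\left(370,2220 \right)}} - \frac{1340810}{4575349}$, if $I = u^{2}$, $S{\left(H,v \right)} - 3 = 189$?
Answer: $\frac{65174677}{292822336} \approx 0.22257$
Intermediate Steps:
$S{\left(H,v \right)} = 192$ ($S{\left(H,v \right)} = 3 + 189 = 192$)
$I = 9$ ($I = \left(-3\right)^{2} = 9$)
$Y{\left(p \right)} = 99$ ($Y{\left(p \right)} = \left(-3 + 14\right) 9 = 11 \cdot 9 = 99$)
$\frac{Y{\left(\left(1111 - 143\right) \left(681 + 24\right) \right)}}{S{\left(370,2220 \right)}} - \frac{1340810}{4575349} = \frac{99}{192} - \frac{1340810}{4575349} = 99 \cdot \frac{1}{192} - \frac{1340810}{4575349} = \frac{33}{64} - \frac{1340810}{4575349} = \frac{65174677}{292822336}$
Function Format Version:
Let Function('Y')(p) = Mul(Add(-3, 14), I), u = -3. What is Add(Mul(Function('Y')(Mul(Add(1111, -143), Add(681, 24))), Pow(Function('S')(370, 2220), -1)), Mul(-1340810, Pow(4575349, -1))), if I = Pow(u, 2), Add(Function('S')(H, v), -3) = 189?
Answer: Rational(65174677, 292822336) ≈ 0.22257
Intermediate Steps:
Function('S')(H, v) = 192 (Function('S')(H, v) = Add(3, 189) = 192)
I = 9 (I = Pow(-3, 2) = 9)
Function('Y')(p) = 99 (Function('Y')(p) = Mul(Add(-3, 14), 9) = Mul(11, 9) = 99)
Add(Mul(Function('Y')(Mul(Add(1111, -143), Add(681, 24))), Pow(Function('S')(370, 2220), -1)), Mul(-1340810, Pow(4575349, -1))) = Add(Mul(99, Pow(192, -1)), Mul(-1340810, Pow(4575349, -1))) = Add(Mul(99, Rational(1, 192)), Mul(-1340810, Rational(1, 4575349))) = Add(Rational(33, 64), Rational(-1340810, 4575349)) = Rational(65174677, 292822336)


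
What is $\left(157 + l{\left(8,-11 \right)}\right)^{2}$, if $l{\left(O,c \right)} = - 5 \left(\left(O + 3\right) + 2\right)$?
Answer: $8464$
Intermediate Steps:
$l{\left(O,c \right)} = -25 - 5 O$ ($l{\left(O,c \right)} = - 5 \left(\left(3 + O\right) + 2\right) = - 5 \left(5 + O\right) = -25 - 5 O$)
$\left(157 + l{\left(8,-11 \right)}\right)^{2} = \left(157 - 65\right)^{2} = 92^{2} = 8464$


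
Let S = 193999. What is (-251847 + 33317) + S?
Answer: -24531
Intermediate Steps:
(-251847 + 33317) + S = (-251847 + 33317) + 193999 = -218530 + 193999 = -24531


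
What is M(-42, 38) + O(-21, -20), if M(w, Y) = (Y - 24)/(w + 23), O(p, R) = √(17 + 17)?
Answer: -14/19 + √34 ≈ 5.0941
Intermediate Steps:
O(p, R) = √34
M(w, Y) = (-24 + Y)/(23 + w)
M(-42, 38) + O(-21, -20) = (-24 + 38)/(23 - 42) + √34 = 14/(-19) + √34 = -1/19*14 + √34 = -14/19 + √34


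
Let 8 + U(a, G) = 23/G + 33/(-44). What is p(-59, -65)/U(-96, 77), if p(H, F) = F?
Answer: 20020/2603 ≈ 7.6911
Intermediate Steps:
U(a, G) = -35/4 + 23/G (U(a, G) = -8 + (23/G + 33/(-44)) = -8 + (23/G + 33*(-1/44)) = -8 + (23/G - ¾) = -8 + (-¾ + 23/G) = -35/4 + 23/G)
p(-59, -65)/U(-96, 77) = -65/(-35/4 + 23/77) = -65/(-2603/308) = -65*(-308/2603) = 20020/2603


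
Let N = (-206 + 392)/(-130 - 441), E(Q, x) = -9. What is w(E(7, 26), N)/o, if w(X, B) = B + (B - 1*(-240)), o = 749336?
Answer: 4881/15281102 ≈ 0.00031941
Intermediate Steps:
N = -186/571 (N = 186/(-571) = 186*(-1/571) = -186/571 ≈ -0.32574)
w(X, B) = 240 + 2*B (w(X, B) = B + (B + 240) = B + (240 + B) = 240 + 2*B)
w(E(7, 26), N)/o = (240 + 2*(-186/571))/749336 = (240 - 372/571)*(1/749336) = (136668/571)*(1/749336) = 4881/15281102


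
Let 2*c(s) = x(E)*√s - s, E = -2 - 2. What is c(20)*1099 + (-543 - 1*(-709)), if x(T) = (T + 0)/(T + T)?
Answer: -10824 + 1099*√5/2 ≈ -9595.3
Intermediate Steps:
E = -4
x(T) = ½ (x(T) = T/((2*T)) = T*(1/(2*T)) = ½)
c(s) = -s/2 + √s/4 (c(s) = (√s/2 - s)/2 = -s/2 + √s/4)
c(20)*1099 + (-543 - 1*(-709)) = (-½*20 + √20/4)*1099 + (-543 - 1*(-709)) = (-10 + (2*√5)/4)*1099 + (-543 + 709) = (-10 + √5/2)*1099 + 166 = (-10990 + 1099*√5/2) + 166 = -10824 + 1099*√5/2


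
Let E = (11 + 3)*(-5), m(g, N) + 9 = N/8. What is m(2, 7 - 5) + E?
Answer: -315/4 ≈ -78.750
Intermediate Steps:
m(g, N) = -9 + N/8
E = -70 (E = 14*(-5) = -70)
m(2, 7 - 5) + E = (-9 + (7 - 5)/8) - 70 = (-9 + (1/8)*2) - 70 = (-9 + 1/4) - 70 = -35/4 - 70 = -315/4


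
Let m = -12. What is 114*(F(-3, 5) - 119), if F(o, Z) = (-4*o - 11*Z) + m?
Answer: -19836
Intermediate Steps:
F(o, Z) = -12 - 11*Z - 4*o (F(o, Z) = (-4*o - 11*Z) - 12 = (-11*Z - 4*o) - 12 = -12 - 11*Z - 4*o)
114*(F(-3, 5) - 119) = 114*((-12 - 11*5 - 4*(-3)) - 119) = 114*((-12 - 55 + 12) - 119) = 114*(-55 - 119) = 114*(-174) = -19836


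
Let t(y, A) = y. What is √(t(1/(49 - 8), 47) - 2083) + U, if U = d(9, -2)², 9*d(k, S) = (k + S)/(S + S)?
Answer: 49/1296 + I*√3501482/41 ≈ 0.037809 + 45.64*I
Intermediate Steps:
d(k, S) = (S + k)/(18*S) (d(k, S) = ((k + S)/(S + S))/9 = ((S + k)/((2*S)))/9 = ((S + k)*(1/(2*S)))/9 = ((S + k)/(2*S))/9 = (S + k)/(18*S))
U = 49/1296 (U = ((1/18)*(-2 + 9)/(-2))² = ((1/18)*(-½)*7)² = (-7/36)² = 49/1296 ≈ 0.037809)
√(t(1/(49 - 8), 47) - 2083) + U = √(1/(49 - 8) - 2083) + 49/1296 = √(1/41 - 2083) + 49/1296 = √(-85402/41) + 49/1296 = I*√3501482/41 + 49/1296 = 49/1296 + I*√3501482/41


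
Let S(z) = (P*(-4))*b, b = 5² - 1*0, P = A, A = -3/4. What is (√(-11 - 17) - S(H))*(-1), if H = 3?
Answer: 75 - 2*I*√7 ≈ 75.0 - 5.2915*I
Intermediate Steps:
A = -¾ (A = -3*¼ = -¾ ≈ -0.75000)
P = -¾ ≈ -0.75000
b = 25 (b = 25 + 0 = 25)
S(z) = 75 (S(z) = -¾*(-4)*25 = 3*25 = 75)
(√(-11 - 17) - S(H))*(-1) = (√(-11 - 17) - 1*75)*(-1) = (√(-28) - 75)*(-1) = (2*I*√7 - 75)*(-1) = (-75 + 2*I*√7)*(-1) = 75 - 2*I*√7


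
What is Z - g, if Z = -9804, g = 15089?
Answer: -24893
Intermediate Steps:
Z - g = -9804 - 1*15089 = -9804 - 15089 = -24893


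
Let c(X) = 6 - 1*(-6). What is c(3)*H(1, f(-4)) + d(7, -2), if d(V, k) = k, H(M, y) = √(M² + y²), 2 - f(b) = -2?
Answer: -2 + 12*√17 ≈ 47.477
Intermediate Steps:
c(X) = 12 (c(X) = 6 + 6 = 12)
f(b) = 4 (f(b) = 2 - 1*(-2) = 2 + 2 = 4)
c(3)*H(1, f(-4)) + d(7, -2) = 12*√(1² + 4²) - 2 = 12*√(1 + 16) - 2 = 12*√17 - 2 = -2 + 12*√17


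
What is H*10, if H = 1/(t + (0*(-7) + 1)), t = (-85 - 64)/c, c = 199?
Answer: 199/5 ≈ 39.800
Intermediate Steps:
t = -149/199 (t = (-85 - 64)/199 = -149*1/199 = -149/199 ≈ -0.74874)
H = 199/50 (H = 1/(-149/199 + (0*(-7) + 1)) = 1/(-149/199 + (0 + 1)) = 1/(-149/199 + 1) = 1/(50/199) = 199/50 ≈ 3.9800)
H*10 = (199/50)*10 = 199/5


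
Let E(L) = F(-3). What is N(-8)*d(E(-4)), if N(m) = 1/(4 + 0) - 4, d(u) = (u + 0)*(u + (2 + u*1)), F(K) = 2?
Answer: -45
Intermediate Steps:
E(L) = 2
d(u) = u*(2 + 2*u) (d(u) = u*(u + (2 + u)) = u*(2 + 2*u))
N(m) = -15/4 (N(m) = 1/4 - 4 = ¼ - 4 = -15/4)
N(-8)*d(E(-4)) = -15*2*(1 + 2)/2 = -15*2*3/2 = -15/4*12 = -45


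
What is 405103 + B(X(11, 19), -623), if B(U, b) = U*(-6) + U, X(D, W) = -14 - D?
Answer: 405228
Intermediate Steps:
B(U, b) = -5*U (B(U, b) = -6*U + U = -5*U)
405103 + B(X(11, 19), -623) = 405103 - 5*(-14 - 1*11) = 405103 - 5*(-14 - 11) = 405103 - 5*(-25) = 405103 + 125 = 405228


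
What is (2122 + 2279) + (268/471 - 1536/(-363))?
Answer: 251090971/56991 ≈ 4405.8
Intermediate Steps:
(2122 + 2279) + (268/471 - 1536/(-363)) = 4401 + (268*(1/471) - 1536*(-1/363)) = 4401 + (268/471 + 512/121) = 4401 + 273580/56991 = 251090971/56991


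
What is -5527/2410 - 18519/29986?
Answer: -52590853/18066565 ≈ -2.9109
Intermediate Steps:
-5527/2410 - 18519/29986 = -52590853/18066565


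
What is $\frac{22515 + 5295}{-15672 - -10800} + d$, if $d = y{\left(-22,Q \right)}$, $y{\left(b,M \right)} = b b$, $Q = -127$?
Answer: $\frac{388373}{812} \approx 478.29$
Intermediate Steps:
$y{\left(b,M \right)} = b^{2}$
$d = 484$ ($d = \left(-22\right)^{2} = 484$)
$\frac{22515 + 5295}{-15672 - -10800} + d = \frac{22515 + 5295}{-15672 - -10800} + 484 = \frac{27810}{-15672 + 10800} + 484 = \frac{27810}{-4872} + 484 = 27810 \left(- \frac{1}{4872}\right) + 484 = - \frac{4635}{812} + 484 = \frac{388373}{812}$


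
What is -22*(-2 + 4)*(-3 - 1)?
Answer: 176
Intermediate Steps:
-22*(-2 + 4)*(-3 - 1) = -44*(-4) = -22*(-8) = 176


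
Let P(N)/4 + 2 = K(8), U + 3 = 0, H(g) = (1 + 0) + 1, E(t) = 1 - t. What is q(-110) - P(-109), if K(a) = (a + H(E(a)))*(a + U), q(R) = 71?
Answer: -121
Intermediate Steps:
H(g) = 2 (H(g) = 1 + 1 = 2)
U = -3 (U = -3 + 0 = -3)
K(a) = (-3 + a)*(2 + a) (K(a) = (a + 2)*(a - 3) = (2 + a)*(-3 + a) = (-3 + a)*(2 + a))
P(N) = 192 (P(N) = -8 + 4*(-6 + 8² - 1*8) = -8 + 4*(-6 + 64 - 8) = -8 + 4*50 = -8 + 200 = 192)
q(-110) - P(-109) = 71 - 1*192 = 71 - 192 = -121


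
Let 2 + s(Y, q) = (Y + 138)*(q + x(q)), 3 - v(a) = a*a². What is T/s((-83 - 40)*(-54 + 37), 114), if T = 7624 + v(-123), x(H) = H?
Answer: 934247/254105 ≈ 3.6766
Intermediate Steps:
v(a) = 3 - a³ (v(a) = 3 - a*a² = 3 - a³)
T = 1868494 (T = 7624 + (3 - 1*(-123)³) = 7624 + (3 - 1*(-1860867)) = 7624 + (3 + 1860867) = 7624 + 1860870 = 1868494)
s(Y, q) = -2 + 2*q*(138 + Y) (s(Y, q) = -2 + (Y + 138)*(q + q) = -2 + (138 + Y)*(2*q) = -2 + 2*q*(138 + Y))
T/s((-83 - 40)*(-54 + 37), 114) = 1868494/(-2 + 276*114 + 2*((-83 - 40)*(-54 + 37))*114) = 1868494/(-2 + 31464 + 2*(-123*(-17))*114) = 1868494/(-2 + 31464 + 2*2091*114) = 1868494/(-2 + 31464 + 476748) = 1868494/508210 = 1868494*(1/508210) = 934247/254105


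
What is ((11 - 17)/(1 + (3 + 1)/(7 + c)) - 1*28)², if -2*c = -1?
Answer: 538756/529 ≈ 1018.4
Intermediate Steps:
c = ½ (c = -½*(-1) = ½ ≈ 0.50000)
((11 - 17)/(1 + (3 + 1)/(7 + c)) - 1*28)² = ((11 - 17)/(1 + (3 + 1)/(7 + ½)) - 1*28)² = (-6/(1 + 4/(15/2)) - 28)² = (-6/(1 + 4*(2/15)) - 28)² = (-6/(1 + 8/15) - 28)² = (-6/23/15 - 28)² = (-6*15/23 - 28)² = (-90/23 - 28)² = (-734/23)² = 538756/529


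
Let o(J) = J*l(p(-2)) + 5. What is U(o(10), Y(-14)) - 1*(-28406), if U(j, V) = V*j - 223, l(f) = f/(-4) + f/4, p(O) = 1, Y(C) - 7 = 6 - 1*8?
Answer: 28208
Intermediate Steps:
Y(C) = 5 (Y(C) = 7 + (6 - 1*8) = 7 + (6 - 8) = 7 - 2 = 5)
l(f) = 0 (l(f) = f*(-1/4) + f*(1/4) = -f/4 + f/4 = 0)
o(J) = 5 (o(J) = J*0 + 5 = 0 + 5 = 5)
U(j, V) = -223 + V*j
U(o(10), Y(-14)) - 1*(-28406) = (-223 + 5*5) - 1*(-28406) = (-223 + 25) + 28406 = -198 + 28406 = 28208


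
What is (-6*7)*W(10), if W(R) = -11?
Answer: 462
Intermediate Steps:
(-6*7)*W(10) = -6*7*(-11) = -42*(-11) = 462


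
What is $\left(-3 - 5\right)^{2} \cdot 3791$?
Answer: $242624$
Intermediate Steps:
$\left(-3 - 5\right)^{2} \cdot 3791 = \left(-8\right)^{2} \cdot 3791 = 64 \cdot 3791 = 242624$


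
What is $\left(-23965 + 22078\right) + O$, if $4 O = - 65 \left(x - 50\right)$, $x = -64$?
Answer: $- \frac{69}{2} \approx -34.5$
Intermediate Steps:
$O = \frac{3705}{2}$ ($O = \frac{\left(-65\right) \left(-64 - 50\right)}{4} = \frac{\left(-65\right) \left(-114\right)}{4} = \frac{1}{4} \cdot 7410 = \frac{3705}{2} \approx 1852.5$)
$\left(-23965 + 22078\right) + O = \left(-23965 + 22078\right) + \frac{3705}{2} = -1887 + \frac{3705}{2} = - \frac{69}{2}$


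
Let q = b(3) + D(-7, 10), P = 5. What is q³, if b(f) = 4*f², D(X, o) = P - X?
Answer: 110592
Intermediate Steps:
D(X, o) = 5 - X
q = 48 (q = 4*3² + (5 - 1*(-7)) = 4*9 + (5 + 7) = 36 + 12 = 48)
q³ = 48³ = 110592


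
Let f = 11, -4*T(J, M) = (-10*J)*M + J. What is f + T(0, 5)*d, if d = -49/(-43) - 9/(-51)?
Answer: 11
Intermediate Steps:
T(J, M) = -J/4 + 5*J*M/2 (T(J, M) = -((-10*J)*M + J)/4 = -(-10*J*M + J)/4 = -(J - 10*J*M)/4 = -J/4 + 5*J*M/2)
d = 962/731 (d = -49*(-1/43) - 9*(-1/51) = 49/43 + 3/17 = 962/731 ≈ 1.3160)
f + T(0, 5)*d = 11 + ((1/4)*0*(-1 + 10*5))*(962/731) = 11 + ((1/4)*0*(-1 + 50))*(962/731) = 11 + ((1/4)*0*49)*(962/731) = 11 + 0*(962/731) = 11 + 0 = 11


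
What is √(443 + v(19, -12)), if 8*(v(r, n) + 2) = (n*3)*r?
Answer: 3*√158/2 ≈ 18.855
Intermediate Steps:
v(r, n) = -2 + 3*n*r/8 (v(r, n) = -2 + ((n*3)*r)/8 = -2 + ((3*n)*r)/8 = -2 + (3*n*r)/8 = -2 + 3*n*r/8)
√(443 + v(19, -12)) = √(443 + (-2 + (3/8)*(-12)*19)) = √(443 + (-2 - 171/2)) = √(443 - 175/2) = √(711/2) = 3*√158/2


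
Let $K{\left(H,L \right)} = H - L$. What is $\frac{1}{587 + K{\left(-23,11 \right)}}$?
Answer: $\frac{1}{553} \approx 0.0018083$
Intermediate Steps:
$\frac{1}{587 + K{\left(-23,11 \right)}} = \frac{1}{587 - 34} = \frac{1}{553}$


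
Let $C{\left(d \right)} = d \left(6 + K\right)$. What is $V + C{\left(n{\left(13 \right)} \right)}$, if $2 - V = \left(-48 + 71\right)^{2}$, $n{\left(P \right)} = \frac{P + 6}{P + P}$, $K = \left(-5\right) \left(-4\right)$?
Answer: $-508$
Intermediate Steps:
$K = 20$
$n{\left(P \right)} = \frac{6 + P}{2 P}$
$C{\left(d \right)} = 26 d$ ($C{\left(d \right)} = d \left(6 + 20\right) = d 26 = 26 d$)
$V = -527$ ($V = 2 - \left(-48 + 71\right)^{2} = 2 - 23^{2} = 2 - 529 = -527$)
$V + C{\left(n{\left(13 \right)} \right)} = -527 + 26 \frac{6 + 13}{2 \cdot 13} = -527 + 26 \cdot \frac{1}{2} \cdot \frac{1}{13} \cdot 19 = -527 + 26 \cdot \frac{19}{26} = -527 + 19 = -508$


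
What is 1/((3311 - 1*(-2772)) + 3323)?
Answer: 1/9406 ≈ 0.00010632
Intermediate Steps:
1/((3311 - 1*(-2772)) + 3323) = 1/((3311 + 2772) + 3323) = 1/(6083 + 3323) = 1/9406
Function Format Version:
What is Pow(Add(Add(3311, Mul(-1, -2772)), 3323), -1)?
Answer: Rational(1, 9406) ≈ 0.00010632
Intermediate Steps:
Pow(Add(Add(3311, Mul(-1, -2772)), 3323), -1) = Pow(Add(Add(3311, 2772), 3323), -1) = Pow(Add(6083, 3323), -1) = Pow(9406, -1) = Rational(1, 9406)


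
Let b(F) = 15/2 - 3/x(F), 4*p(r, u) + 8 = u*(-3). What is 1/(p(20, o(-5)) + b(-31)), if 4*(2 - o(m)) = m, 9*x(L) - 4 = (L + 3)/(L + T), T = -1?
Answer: -208/515 ≈ -0.40388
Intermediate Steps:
x(L) = 4/9 + (3 + L)/(9*(-1 + L)) (x(L) = 4/9 + ((L + 3)/(L - 1))/9 = 4/9 + ((3 + L)/(-1 + L))/9 = 4/9 + (3 + L)/(9*(-1 + L)))
o(m) = 2 - m/4
p(r, u) = -2 - 3*u/4 (p(r, u) = -2 + (u*(-3))/4 = -2 + (-3*u)/4 = -2 - 3*u/4)
b(F) = 15/2 - 27*(-1 + F)/(-1 + 5*F) (b(F) = 15/2 - 3*9*(-1 + F)/(-1 + 5*F) = 15*(1/2) - 27*(-1 + F)/(-1 + 5*F) = 15/2 - 27*(-1 + F)/(-1 + 5*F))
1/(p(20, o(-5)) + b(-31)) = 1/((-2 - 3*(2 - 1/4*(-5))/4) + 3*(13 + 7*(-31))/(2*(-1 + 5*(-31)))) = 1/((-2 - 3*(2 + 5/4)/4) + 3*(13 - 217)/(2*(-1 - 155))) = 1/((-2 - 3/4*13/4) + (3/2)*(-204)/(-156)) = 1/((-2 - 39/16) + (3/2)*(-1/156)*(-204)) = 1/(-71/16 + 51/26) = 1/(-515/208) = -208/515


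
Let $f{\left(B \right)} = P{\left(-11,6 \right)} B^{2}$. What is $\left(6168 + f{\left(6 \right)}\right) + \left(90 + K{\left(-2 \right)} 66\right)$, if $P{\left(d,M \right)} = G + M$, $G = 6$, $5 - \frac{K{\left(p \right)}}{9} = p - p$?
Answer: $9660$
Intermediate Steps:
$K{\left(p \right)} = 45$ ($K{\left(p \right)} = 45 - 9 \left(p - p\right) = 45 - 0 = 45 + 0 = 45$)
$P{\left(d,M \right)} = 6 + M$
$f{\left(B \right)} = 12 B^{2}$ ($f{\left(B \right)} = \left(6 + 6\right) B^{2} = 12 B^{2}$)
$\left(6168 + f{\left(6 \right)}\right) + \left(90 + K{\left(-2 \right)} 66\right) = \left(6168 + 12 \cdot 6^{2}\right) + \left(90 + 45 \cdot 66\right) = \left(6168 + 12 \cdot 36\right) + \left(90 + 2970\right) = \left(6168 + 432\right) + 3060 = 6600 + 3060 = 9660$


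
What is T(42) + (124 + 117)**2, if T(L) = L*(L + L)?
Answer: 61609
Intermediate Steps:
T(L) = 2*L**2 (T(L) = L*(2*L) = 2*L**2)
T(42) + (124 + 117)**2 = 2*42**2 + (124 + 117)**2 = 2*1764 + 241**2 = 3528 + 58081 = 61609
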